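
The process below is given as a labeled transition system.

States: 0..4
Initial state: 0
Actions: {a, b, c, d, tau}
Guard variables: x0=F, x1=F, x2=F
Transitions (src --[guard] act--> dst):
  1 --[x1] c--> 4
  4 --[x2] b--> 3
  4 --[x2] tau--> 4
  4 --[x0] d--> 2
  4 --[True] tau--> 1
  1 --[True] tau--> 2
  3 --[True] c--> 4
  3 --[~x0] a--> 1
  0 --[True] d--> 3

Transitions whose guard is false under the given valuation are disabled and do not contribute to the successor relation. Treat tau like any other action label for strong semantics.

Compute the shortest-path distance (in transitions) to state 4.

BFS to 4:
  depth 0: {0}
  depth 1: {3}
  depth 2: {1,4}
first hit 4 at d=2 via d·c

Answer: 2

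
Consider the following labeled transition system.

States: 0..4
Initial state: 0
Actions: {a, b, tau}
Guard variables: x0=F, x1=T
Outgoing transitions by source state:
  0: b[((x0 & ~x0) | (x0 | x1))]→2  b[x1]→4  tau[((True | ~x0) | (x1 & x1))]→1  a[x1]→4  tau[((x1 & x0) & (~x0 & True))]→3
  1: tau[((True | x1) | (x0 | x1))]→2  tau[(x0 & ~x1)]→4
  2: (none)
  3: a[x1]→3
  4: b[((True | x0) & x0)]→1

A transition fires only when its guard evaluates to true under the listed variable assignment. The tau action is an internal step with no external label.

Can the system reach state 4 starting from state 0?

6 transition(s) survive guard evaluation.
L0 = {0}
L1 = {1,2,4}  total {0,1,2,4}
Reachable = {0,1,2,4}
witness 4: b

Answer: REACHABLE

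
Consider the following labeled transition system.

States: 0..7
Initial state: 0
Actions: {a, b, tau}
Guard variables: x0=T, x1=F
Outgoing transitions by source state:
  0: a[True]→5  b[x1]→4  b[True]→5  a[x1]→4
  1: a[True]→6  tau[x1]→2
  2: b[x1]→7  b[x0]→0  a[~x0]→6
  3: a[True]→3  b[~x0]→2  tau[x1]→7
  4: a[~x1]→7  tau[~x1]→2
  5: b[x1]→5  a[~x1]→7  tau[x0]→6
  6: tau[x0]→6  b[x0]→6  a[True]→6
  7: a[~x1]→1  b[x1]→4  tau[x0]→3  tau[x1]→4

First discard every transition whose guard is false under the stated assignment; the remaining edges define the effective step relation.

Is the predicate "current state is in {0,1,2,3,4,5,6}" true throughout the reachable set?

Allowed set {0,1,2,3,4,5,6}
Reachable = {0,1,3,5,6,7}
  0: ok
  1: ok
  3: ok
  5: ok
  6: ok
  7: VIOLATES
counterexample path to 7: a·a

Answer: INVARIANT VIOLATED at state 7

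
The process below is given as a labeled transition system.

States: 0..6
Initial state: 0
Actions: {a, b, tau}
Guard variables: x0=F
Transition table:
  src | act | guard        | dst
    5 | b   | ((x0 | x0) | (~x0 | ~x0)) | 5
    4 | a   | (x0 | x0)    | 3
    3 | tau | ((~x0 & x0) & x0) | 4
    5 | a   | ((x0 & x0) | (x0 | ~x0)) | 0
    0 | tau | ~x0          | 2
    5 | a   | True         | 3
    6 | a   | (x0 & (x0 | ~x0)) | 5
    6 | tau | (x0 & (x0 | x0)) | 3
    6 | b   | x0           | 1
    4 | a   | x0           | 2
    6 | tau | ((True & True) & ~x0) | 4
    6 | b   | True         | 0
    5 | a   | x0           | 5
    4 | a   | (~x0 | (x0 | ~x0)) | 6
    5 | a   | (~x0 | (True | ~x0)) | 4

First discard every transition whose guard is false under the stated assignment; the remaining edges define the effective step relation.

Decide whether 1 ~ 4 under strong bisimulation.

Answer: NOT BISIMILAR

Trace:
Refine partition for ~:
  P[0] = {{0,1,2,3,4,5,6}}
  P[1] = {{0},{1,2,3},{4},{5},{6}}
Fixed point at round 2; 5 class(es).
1∈{1,2,3}, 4∈{4}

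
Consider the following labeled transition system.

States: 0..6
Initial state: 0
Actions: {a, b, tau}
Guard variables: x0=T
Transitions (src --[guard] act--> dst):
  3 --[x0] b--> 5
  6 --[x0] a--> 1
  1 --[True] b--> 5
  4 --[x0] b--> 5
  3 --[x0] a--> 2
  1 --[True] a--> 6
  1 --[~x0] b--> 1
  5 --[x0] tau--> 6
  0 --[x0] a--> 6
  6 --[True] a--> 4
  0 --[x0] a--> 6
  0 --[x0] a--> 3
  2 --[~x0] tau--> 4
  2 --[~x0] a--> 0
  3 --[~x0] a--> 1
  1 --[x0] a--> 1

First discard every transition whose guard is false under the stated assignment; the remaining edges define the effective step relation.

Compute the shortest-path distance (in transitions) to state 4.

Answer: 2

Trace:
Layered search for 4:
  depth 0: {0}
  depth 1: {3,6}
  depth 2: {1,2,4,5}
4 enters at depth 2; path a·a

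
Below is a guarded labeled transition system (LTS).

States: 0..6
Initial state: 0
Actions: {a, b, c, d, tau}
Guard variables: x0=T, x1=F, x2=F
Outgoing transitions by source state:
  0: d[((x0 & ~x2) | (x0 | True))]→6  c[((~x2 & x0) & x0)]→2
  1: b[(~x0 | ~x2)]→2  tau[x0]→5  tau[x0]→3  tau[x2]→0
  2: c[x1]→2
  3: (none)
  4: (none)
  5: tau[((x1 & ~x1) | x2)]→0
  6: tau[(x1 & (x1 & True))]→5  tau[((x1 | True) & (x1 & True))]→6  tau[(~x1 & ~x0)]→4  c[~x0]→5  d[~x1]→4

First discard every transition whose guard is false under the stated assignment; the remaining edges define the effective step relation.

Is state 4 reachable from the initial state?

Answer: REACHABLE

Trace:
Guard filter leaves 6 enabled edge(s).
L0 = {0}
L1 = {2,6}  cumulative {0,2,6}
L2 = {4}  cumulative {0,2,4,6}
Reach set: {0,2,4,6}
witness 4: d·d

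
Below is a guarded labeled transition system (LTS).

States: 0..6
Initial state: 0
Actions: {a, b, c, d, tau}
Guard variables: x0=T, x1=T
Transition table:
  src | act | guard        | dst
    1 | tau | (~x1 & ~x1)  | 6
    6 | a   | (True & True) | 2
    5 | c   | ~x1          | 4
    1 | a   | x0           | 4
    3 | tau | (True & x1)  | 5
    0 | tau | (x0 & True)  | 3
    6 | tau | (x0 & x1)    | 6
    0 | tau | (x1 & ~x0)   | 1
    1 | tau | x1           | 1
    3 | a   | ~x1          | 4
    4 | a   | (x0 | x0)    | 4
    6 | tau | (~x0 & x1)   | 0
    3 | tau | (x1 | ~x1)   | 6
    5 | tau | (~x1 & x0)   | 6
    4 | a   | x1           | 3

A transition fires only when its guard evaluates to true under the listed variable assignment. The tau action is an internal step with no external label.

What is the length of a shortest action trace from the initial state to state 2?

Answer: 3

Trace:
BFS to 2:
  depth 0: {0}
  depth 1: {3}
  depth 2: {5,6}
  depth 3: {2}
depth(2)=3, e.g. tau·tau·a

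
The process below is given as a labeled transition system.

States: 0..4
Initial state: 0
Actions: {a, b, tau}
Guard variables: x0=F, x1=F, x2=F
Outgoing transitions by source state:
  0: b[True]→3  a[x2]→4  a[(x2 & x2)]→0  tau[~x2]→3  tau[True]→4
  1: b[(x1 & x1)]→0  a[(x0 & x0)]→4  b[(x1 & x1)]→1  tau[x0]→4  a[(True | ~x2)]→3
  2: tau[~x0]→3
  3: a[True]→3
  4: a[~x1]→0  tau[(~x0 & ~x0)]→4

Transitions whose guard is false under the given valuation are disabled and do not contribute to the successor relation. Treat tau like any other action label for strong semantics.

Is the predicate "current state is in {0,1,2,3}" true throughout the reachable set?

Inv-set: {0,1,2,3}
R = {0,3,4}
  0: ok
  3: ok
  4: ✗ unsafe
counterexample path to 4: tau

Answer: INVARIANT VIOLATED at state 4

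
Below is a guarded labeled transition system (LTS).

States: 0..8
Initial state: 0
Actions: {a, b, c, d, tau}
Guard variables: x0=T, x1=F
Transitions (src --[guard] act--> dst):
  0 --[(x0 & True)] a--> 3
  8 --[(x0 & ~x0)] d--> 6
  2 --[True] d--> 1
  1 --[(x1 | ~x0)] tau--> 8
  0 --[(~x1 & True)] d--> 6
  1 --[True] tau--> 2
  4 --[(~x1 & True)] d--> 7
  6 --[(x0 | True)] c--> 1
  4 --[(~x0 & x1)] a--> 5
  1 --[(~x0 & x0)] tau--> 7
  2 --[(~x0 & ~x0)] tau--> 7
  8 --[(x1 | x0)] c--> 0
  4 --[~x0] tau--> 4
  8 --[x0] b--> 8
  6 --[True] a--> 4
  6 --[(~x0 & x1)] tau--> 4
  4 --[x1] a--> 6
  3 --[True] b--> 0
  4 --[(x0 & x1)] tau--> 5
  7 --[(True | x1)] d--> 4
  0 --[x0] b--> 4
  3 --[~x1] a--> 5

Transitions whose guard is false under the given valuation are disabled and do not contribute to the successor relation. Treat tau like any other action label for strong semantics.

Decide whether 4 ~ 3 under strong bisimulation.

Answer: NOT BISIMILAR

Working:
Refine partition for ~:
  P[0] = {{0,1,2,3,4,5,6,7,8}}
  P[1] = {{0},{1},{2,4,7},{3},{5},{6},{8}}
  P[2] = {{0},{1},{2},{3},{4,7},{5},{6},{8}}
8 equivalence class(es) (converged in 3)
4∈{4,7}, 3∈{3}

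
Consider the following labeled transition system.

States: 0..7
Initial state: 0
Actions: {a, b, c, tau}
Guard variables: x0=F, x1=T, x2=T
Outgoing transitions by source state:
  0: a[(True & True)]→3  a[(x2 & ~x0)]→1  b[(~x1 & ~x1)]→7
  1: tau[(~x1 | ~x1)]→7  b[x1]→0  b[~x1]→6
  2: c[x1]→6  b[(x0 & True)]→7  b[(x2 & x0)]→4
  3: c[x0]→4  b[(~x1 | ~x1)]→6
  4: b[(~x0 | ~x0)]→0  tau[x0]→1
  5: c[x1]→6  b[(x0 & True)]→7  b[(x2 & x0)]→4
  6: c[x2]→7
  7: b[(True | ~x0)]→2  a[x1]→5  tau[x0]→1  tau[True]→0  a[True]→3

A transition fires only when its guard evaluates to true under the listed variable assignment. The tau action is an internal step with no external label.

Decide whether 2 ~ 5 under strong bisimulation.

Answer: BISIMILAR

Analysis:
Refine partition for ~:
  π0 = {{0,1,2,3,4,5,6,7}}
  π1 = {{0},{1,4},{2,5,6},{3},{7}}
  π2 = {{0},{1,4},{2,5},{3},{6},{7}}
Fixed point at round 3; 6 class(es).
[2]={2,5}  [5]={2,5}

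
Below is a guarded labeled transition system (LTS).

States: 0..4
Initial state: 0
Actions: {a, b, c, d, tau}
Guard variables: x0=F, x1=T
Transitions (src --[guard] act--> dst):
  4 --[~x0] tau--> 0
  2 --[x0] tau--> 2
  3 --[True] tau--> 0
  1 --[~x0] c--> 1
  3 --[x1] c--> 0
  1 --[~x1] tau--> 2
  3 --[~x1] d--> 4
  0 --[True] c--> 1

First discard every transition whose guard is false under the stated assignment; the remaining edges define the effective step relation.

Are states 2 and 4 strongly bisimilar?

Answer: NOT BISIMILAR

Trace:
Refine partition for ~:
  π0 = {{0,1,2,3,4}}
  π1 = {{0,1},{2},{3},{4}}
4 equivalence class(es) (converged in 2)
class of 2: {2}; class of 4: {4}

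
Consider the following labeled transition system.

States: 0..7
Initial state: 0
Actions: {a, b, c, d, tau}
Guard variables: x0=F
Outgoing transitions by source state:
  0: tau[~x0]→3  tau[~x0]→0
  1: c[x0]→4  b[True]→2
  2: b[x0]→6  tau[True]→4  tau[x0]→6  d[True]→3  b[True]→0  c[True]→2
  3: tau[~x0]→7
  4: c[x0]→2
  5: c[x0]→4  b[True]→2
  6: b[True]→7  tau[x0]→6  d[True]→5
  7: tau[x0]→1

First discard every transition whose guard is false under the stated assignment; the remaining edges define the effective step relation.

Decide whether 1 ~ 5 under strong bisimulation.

Compute ~ classes (split until stable):
  π0 = {{0,1,2,3,4,5,6,7}}
  π1 = {{0,3},{1,5},{2},{4,7},{6}}
  π2 = {{0},{1,5},{2},{3},{4,7},{6}}
Fixed point at round 3; 6 class(es).
[1]={1,5}  [5]={1,5}

Answer: BISIMILAR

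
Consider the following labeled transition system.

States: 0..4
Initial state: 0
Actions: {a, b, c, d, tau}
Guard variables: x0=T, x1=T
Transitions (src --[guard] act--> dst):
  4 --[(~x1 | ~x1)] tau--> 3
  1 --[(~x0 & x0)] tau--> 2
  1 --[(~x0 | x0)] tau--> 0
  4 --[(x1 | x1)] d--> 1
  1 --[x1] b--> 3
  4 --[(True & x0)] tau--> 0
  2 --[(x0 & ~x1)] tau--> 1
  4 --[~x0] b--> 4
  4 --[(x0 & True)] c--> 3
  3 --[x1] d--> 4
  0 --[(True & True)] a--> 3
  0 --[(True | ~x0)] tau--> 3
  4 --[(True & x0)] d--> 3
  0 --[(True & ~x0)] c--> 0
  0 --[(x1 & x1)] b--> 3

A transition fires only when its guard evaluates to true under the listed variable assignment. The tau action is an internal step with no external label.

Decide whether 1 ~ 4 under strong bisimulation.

Refine partition for ~:
  P[0] = {{0,1,2,3,4}}
  P[1] = {{0},{1},{2},{3},{4}}
Fixed point at round 2; 5 class(es).
1∈{1}, 4∈{4}

Answer: NOT BISIMILAR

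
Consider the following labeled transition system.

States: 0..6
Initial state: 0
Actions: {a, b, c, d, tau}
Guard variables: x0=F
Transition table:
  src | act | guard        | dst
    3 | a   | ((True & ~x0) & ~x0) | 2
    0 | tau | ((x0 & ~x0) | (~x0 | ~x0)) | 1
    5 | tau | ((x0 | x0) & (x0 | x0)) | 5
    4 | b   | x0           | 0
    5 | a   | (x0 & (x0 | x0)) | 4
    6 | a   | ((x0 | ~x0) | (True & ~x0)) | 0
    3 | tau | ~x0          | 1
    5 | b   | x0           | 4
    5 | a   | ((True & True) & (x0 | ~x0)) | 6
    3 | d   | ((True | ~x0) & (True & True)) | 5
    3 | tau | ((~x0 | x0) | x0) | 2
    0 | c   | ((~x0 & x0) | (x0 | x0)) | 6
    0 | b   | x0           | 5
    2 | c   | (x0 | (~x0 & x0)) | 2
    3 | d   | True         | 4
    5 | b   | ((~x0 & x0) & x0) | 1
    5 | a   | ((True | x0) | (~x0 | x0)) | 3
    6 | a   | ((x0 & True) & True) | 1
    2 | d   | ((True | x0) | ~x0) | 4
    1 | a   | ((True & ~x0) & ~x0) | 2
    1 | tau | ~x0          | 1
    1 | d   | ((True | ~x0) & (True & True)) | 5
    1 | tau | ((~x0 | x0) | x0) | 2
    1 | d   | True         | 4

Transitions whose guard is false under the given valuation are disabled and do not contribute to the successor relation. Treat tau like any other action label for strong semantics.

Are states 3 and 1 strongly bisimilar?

Compute ~ classes (split until stable):
  π0 = {{0,1,2,3,4,5,6}}
  π1 = {{0},{1,3},{2},{4},{5,6}}
  π2 = {{0},{1,3},{2},{4},{5},{6}}
6 equivalence class(es) (converged in 3)
[3]={1,3}  [1]={1,3}

Answer: BISIMILAR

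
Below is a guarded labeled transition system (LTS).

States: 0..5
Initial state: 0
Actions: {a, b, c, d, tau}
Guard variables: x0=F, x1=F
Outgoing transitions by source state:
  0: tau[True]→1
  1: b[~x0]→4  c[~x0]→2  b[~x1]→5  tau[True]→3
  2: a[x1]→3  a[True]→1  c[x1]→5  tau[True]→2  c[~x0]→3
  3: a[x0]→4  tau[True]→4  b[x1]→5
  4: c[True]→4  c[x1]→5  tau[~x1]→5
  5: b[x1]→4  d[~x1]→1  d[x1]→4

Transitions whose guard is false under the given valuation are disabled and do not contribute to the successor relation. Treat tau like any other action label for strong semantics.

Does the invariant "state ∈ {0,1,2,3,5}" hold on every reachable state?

Allowed set {0,1,2,3,5}
R = {0,1,2,3,4,5}
  0: safe
  1: safe
  2: safe
  3: safe
  4: VIOLATES
  5: safe
counterexample path to 4: tau·b

Answer: INVARIANT VIOLATED at state 4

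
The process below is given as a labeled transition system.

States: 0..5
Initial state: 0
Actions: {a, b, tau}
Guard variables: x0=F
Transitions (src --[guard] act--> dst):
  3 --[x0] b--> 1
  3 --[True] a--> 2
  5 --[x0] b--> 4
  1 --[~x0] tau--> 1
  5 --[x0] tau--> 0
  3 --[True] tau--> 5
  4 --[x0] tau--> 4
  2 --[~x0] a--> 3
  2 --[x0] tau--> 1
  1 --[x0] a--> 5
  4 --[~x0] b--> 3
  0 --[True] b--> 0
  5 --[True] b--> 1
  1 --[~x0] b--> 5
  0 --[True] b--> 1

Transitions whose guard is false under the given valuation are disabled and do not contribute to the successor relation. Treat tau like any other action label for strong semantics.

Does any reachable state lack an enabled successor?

R = {0,1,5}
  0: b→0  b→1  [deg 2]
  1: b→5  tau→1  [deg 2]
  5: b→1  [deg 1]

Answer: DEADLOCK-FREE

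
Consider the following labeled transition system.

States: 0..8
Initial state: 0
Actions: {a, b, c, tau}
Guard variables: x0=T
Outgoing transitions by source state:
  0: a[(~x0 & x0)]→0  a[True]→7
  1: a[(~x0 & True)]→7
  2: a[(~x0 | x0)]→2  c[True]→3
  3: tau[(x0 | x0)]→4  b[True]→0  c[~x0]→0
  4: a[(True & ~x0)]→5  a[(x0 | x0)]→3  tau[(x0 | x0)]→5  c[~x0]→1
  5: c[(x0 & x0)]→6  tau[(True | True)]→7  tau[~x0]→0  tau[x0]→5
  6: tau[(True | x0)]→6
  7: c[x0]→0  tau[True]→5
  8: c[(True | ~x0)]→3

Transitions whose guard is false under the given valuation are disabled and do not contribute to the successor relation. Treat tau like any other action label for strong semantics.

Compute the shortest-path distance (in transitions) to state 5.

BFS to 5:
  L0 = {0}
  L1 = {7}
  L2 = {5}
first hit 5 at d=2 via a·tau

Answer: 2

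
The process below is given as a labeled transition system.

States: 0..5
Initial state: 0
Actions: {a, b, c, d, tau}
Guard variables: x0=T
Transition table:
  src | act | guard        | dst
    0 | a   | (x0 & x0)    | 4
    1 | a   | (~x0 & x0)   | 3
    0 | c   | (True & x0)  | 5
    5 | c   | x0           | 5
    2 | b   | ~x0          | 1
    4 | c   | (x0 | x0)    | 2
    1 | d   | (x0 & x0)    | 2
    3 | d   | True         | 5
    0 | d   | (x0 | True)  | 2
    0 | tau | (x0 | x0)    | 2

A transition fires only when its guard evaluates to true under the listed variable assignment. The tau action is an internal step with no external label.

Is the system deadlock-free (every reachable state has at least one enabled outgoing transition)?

Answer: DEADLOCK at state 2

Analysis:
Reach set: {0,2,4,5}
  0: a→4  c→5  d→2  tau→2  [deg 4]
  2: ∅  [deadlock]
  4: c→2  [deg 1]
  5: c→5  [deg 1]
witness 2: d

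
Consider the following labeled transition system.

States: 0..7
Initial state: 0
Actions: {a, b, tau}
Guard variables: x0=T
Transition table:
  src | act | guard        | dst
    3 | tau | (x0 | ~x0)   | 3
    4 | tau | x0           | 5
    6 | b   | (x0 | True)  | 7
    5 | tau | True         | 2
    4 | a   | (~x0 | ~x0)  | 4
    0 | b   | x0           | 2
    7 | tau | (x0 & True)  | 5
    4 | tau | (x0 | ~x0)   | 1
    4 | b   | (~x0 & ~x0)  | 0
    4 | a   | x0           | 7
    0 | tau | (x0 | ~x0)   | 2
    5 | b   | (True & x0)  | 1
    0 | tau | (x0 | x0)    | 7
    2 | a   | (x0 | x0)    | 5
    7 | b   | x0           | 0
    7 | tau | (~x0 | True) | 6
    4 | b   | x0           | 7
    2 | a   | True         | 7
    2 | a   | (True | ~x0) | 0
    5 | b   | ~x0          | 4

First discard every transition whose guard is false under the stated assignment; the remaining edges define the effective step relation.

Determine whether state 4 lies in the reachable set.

Answer: UNREACHABLE

Working:
17 transition(s) survive guard evaluation.
depth 0: {0}
depth 1: {2,7}  total {0,2,7}
depth 2: {5,6}  total {0,2,5,6,7}
depth 3: {1}  total {0,1,2,5,6,7}
Reach set: {0,1,2,5,6,7}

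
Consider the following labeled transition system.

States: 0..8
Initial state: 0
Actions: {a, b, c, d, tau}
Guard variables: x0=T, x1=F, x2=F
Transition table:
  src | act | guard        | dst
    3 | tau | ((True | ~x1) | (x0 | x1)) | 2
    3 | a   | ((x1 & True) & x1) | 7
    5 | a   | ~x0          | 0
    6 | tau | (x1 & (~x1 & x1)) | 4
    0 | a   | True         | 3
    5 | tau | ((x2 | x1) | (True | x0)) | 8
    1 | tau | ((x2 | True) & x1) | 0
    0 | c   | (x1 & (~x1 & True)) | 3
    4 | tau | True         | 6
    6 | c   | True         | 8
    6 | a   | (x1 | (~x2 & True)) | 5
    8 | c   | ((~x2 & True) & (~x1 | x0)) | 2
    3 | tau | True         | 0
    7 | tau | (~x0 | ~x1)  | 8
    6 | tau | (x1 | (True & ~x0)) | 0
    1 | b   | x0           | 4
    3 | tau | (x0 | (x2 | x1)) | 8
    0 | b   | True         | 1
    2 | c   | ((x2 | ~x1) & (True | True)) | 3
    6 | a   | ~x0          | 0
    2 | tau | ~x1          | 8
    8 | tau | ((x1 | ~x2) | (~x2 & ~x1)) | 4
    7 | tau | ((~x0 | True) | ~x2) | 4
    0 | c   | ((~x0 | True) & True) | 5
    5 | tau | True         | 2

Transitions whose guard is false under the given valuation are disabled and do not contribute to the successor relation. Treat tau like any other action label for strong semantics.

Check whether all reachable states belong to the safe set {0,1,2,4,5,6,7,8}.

Answer: INVARIANT VIOLATED at state 3

Analysis:
Safe = {0,1,2,4,5,6,7,8}
R = {0,1,2,3,4,5,6,8}
  0: ok
  1: ok
  2: ok
  3: ✗ unsafe
  4: ok
  5: ok
  6: ok
  8: ok
counterexample path to 3: a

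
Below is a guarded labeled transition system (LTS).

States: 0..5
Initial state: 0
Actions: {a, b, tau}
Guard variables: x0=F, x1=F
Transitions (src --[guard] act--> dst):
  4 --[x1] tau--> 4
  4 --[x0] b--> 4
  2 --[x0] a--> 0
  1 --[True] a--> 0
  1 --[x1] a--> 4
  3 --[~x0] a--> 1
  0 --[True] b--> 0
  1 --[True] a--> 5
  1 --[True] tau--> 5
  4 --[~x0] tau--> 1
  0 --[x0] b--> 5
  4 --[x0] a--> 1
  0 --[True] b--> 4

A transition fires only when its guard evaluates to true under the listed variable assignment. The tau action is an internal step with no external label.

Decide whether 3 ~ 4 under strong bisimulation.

Refine partition for ~:
  P[0] = {{0,1,2,3,4,5}}
  P[1] = {{0},{1},{2,5},{3},{4}}
Fixed point at round 2; 5 class(es).
[3]={3}  [4]={4}

Answer: NOT BISIMILAR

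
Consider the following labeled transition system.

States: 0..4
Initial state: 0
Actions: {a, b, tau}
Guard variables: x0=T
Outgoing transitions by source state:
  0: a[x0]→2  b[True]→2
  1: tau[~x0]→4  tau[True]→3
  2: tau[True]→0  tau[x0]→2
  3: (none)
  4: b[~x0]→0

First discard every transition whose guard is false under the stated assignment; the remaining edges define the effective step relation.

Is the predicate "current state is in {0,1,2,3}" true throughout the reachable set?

Safe = {0,1,2,3}
R = {0,2}
  0: ok
  2: ok

Answer: INVARIANT HOLDS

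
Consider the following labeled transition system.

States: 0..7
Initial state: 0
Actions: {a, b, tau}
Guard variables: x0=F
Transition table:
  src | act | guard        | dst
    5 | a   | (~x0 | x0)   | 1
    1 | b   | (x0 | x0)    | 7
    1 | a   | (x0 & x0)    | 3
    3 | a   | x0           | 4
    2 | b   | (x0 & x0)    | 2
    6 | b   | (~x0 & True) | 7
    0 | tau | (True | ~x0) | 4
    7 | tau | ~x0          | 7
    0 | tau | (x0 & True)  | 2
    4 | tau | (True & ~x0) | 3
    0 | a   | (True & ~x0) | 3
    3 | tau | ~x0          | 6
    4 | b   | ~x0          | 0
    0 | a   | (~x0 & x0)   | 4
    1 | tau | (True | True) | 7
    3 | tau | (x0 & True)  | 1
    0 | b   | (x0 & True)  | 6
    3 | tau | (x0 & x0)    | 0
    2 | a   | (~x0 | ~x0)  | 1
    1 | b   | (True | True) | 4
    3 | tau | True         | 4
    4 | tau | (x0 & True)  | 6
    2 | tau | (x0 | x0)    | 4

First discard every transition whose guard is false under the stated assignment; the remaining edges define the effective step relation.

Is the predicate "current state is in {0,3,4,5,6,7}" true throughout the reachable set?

Answer: INVARIANT HOLDS

Trace:
Allowed set {0,3,4,5,6,7}
Reachable = {0,3,4,6,7}
  0: ✓
  3: ✓
  4: ✓
  6: ✓
  7: ✓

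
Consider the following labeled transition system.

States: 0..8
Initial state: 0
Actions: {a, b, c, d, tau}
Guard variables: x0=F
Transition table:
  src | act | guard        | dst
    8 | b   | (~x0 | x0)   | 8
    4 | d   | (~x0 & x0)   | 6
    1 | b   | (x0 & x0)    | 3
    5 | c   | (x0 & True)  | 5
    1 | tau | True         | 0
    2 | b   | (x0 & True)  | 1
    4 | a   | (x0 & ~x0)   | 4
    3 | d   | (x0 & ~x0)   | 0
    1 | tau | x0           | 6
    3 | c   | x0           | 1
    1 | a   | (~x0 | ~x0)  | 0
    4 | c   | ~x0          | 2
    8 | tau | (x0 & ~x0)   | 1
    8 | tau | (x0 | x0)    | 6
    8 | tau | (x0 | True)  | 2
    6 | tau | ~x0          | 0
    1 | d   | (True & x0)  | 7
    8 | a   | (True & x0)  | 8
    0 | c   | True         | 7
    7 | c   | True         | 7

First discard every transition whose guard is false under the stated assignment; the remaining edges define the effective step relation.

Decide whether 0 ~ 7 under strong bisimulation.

Answer: BISIMILAR

Working:
Refine partition for ~:
  π0 = {{0,1,2,3,4,5,6,7,8}}
  π1 = {{0,4,7},{1},{2,3,5},{6},{8}}
  π2 = {{0,7},{1},{2,3,5},{4},{6},{8}}
Fixed point at round 3; 6 class(es).
0∈{0,7}, 7∈{0,7}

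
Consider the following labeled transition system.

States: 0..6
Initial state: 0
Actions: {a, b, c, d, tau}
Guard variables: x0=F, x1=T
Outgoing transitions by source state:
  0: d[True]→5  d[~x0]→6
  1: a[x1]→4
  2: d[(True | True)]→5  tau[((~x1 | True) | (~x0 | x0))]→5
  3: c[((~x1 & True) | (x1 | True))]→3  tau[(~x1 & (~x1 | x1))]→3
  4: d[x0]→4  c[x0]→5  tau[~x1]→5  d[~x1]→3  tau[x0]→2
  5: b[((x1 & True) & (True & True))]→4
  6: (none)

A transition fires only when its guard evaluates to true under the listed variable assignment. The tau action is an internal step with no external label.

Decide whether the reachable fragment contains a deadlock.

Reachable = {0,4,5,6}
  0: d→5  d→6  [2 out]
  4: ∅  [deadlock]
  5: b→4  [1 out]
  6: ∅  [deadlock]
Path to 4: d·b

Answer: DEADLOCK at state 4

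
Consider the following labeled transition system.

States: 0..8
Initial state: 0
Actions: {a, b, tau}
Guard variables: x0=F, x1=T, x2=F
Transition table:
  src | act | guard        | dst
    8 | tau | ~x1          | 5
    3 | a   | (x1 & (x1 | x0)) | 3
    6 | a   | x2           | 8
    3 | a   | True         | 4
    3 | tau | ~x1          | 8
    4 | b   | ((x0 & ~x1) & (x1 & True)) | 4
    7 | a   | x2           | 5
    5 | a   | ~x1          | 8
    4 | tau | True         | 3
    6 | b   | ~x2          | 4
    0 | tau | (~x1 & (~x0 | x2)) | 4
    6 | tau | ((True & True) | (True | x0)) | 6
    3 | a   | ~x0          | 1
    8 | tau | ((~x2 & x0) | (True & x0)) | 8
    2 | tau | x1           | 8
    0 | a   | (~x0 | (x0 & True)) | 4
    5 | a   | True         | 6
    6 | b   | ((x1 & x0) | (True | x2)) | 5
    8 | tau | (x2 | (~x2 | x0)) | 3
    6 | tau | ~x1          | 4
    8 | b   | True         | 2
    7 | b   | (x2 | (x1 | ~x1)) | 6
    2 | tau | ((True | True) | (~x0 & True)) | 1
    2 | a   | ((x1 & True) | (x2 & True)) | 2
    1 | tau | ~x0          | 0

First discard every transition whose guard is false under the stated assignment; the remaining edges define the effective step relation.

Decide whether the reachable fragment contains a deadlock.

Reachable = {0,1,3,4}
  0: a→4  [1 out]
  1: tau→0  [1 out]
  3: a→1  a→3  a→4  [3 out]
  4: tau→3  [1 out]

Answer: DEADLOCK-FREE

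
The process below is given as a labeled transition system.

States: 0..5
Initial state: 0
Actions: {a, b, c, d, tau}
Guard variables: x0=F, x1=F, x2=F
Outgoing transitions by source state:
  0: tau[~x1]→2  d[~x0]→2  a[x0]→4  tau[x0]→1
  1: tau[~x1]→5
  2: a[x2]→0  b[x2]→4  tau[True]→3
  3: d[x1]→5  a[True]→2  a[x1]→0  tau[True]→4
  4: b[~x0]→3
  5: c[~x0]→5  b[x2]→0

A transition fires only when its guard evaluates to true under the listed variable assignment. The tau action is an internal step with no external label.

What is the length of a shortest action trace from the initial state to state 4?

Answer: 3

Working:
Layered search for 4:
  Layer 0: {0}
  Layer 1: {2}
  Layer 2: {3}
  Layer 3: {4}
first hit 4 at d=3 via d·tau·tau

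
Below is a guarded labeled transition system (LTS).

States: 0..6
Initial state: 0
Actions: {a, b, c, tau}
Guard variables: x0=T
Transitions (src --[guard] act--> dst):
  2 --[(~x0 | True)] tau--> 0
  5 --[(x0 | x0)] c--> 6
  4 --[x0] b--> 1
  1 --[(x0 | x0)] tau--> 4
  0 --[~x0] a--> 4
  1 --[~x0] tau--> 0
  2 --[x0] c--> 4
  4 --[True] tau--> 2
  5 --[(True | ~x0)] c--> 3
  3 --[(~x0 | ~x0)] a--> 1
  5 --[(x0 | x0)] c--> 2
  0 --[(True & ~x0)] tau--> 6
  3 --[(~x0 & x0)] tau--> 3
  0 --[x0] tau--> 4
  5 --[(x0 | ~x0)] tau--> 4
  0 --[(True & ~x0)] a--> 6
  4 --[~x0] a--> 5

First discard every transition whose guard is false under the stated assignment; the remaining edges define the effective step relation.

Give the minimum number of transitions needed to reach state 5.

Layered search for 5:
  L0 = {0}
  L1 = {4}
  L2 = {1,2}
5 never appears.

Answer: UNREACHABLE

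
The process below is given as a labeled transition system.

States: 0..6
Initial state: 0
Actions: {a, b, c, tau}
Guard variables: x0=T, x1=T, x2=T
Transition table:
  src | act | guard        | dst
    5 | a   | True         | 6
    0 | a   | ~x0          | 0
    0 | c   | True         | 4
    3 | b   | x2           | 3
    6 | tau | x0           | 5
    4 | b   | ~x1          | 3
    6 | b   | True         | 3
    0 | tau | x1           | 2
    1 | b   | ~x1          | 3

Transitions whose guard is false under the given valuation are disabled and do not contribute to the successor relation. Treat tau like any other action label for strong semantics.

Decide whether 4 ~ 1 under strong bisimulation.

Compute ~ classes (split until stable):
  π0 = {{0,1,2,3,4,5,6}}
  π1 = {{0},{1,2,4},{3},{5},{6}}
Fixed point at round 2; 5 class(es).
class of 4: {1,2,4}; class of 1: {1,2,4}

Answer: BISIMILAR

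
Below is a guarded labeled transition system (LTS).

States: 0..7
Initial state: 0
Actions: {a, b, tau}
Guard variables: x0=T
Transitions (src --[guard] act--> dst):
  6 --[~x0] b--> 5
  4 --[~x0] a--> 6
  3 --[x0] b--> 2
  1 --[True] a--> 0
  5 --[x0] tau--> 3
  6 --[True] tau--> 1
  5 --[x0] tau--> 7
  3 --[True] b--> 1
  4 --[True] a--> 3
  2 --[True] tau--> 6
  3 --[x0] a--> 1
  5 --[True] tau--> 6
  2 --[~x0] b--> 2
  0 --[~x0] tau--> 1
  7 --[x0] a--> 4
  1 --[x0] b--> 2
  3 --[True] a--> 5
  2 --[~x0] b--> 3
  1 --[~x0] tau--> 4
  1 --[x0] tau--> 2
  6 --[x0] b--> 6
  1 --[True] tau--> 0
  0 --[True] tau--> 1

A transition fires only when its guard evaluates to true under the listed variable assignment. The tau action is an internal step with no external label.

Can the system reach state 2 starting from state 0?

Answer: REACHABLE

Analysis:
After dropping false guards: 17 live edges.
depth 0: {0}
depth 1: {1}  now seen {0,1}
depth 2: {2}  now seen {0,1,2}
depth 3: {6}  now seen {0,1,2,6}
Reach set: {0,1,2,6}
Path to 2: tau·b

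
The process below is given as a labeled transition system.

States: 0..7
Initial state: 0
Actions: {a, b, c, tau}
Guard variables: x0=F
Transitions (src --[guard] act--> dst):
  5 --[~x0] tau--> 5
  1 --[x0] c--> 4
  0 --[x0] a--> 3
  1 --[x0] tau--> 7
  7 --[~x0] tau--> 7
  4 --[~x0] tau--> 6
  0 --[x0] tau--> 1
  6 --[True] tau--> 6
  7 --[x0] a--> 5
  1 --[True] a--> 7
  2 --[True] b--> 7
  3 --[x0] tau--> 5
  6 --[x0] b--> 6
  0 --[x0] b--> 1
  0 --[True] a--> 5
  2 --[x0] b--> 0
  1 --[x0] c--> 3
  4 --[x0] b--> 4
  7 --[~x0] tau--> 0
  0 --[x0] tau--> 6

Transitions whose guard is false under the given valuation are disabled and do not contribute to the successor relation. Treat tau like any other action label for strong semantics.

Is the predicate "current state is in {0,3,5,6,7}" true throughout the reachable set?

Allowed set {0,3,5,6,7}
Reachable = {0,5}
  0: ok
  5: ok

Answer: INVARIANT HOLDS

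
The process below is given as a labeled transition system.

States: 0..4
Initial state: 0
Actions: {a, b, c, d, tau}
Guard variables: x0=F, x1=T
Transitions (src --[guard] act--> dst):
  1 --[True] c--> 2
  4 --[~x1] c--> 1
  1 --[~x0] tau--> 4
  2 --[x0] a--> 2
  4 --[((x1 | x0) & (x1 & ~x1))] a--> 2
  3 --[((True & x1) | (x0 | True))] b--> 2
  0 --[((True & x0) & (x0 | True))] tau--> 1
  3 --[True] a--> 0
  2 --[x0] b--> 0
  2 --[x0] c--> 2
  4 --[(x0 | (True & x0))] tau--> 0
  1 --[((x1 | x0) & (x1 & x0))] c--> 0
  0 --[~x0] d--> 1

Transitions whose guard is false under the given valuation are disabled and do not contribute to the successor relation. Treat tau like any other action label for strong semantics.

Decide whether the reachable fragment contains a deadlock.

Answer: DEADLOCK at state 2

Working:
Reach set: {0,1,2,4}
  0: d→1  [deg 1]
  1: c→2  tau→4  [deg 2]
  2: ∅  [STUCK]
  4: ∅  [STUCK]
Path to 2: d·c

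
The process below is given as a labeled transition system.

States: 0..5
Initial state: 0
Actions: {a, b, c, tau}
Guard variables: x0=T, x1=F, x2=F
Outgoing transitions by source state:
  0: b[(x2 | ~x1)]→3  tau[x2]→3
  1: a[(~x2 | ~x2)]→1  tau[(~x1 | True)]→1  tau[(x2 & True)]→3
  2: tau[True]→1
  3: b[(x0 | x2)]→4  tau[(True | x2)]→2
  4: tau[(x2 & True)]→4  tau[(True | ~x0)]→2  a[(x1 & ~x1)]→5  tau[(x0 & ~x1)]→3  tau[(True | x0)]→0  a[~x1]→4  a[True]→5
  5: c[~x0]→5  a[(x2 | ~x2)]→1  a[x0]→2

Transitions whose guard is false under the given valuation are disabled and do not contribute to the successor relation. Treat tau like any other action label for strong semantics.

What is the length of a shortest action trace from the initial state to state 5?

Layered search for 5:
  depth 0: {0}
  depth 1: {3}
  depth 2: {2,4}
  depth 3: {1,5}
depth(5)=3, e.g. b·b·a

Answer: 3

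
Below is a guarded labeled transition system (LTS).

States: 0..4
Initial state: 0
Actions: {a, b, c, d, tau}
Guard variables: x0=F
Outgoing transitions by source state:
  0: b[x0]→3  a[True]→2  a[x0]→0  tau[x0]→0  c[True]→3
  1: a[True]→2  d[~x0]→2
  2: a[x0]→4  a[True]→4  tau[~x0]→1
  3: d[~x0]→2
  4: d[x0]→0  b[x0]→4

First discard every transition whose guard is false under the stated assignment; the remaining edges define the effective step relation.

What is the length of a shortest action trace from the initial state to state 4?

Answer: 2

Working:
Breadth-first toward 4:
  Layer 0: {0}
  Layer 1: {2,3}
  Layer 2: {1,4}
depth(4)=2, e.g. a·a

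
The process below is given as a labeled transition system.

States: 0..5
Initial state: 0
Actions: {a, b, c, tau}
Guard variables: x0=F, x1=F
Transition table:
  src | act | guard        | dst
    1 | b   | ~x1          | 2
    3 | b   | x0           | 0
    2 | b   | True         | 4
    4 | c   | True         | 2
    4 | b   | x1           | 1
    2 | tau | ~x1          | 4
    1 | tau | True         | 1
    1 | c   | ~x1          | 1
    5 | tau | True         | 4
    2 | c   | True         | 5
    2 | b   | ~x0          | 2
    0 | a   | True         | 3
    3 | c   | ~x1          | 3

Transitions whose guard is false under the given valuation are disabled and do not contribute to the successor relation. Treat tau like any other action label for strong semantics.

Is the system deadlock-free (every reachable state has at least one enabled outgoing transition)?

R = {0,3}
  0: a→3  [1 out]
  3: c→3  [1 out]

Answer: DEADLOCK-FREE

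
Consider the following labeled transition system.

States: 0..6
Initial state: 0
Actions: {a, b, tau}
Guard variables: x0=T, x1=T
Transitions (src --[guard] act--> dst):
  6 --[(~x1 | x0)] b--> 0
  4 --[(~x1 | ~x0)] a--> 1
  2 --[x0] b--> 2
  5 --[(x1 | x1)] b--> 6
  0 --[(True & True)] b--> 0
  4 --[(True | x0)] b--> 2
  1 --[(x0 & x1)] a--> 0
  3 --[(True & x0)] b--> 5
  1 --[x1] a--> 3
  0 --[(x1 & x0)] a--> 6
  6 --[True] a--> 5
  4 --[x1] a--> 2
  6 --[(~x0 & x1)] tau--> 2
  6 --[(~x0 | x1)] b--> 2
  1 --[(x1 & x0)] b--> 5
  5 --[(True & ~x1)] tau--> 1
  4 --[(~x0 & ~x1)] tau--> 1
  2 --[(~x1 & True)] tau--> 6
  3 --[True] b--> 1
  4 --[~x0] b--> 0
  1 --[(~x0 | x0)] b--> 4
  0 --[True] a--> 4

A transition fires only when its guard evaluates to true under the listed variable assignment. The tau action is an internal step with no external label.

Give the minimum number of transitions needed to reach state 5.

Answer: 2

Analysis:
Layered search for 5:
  L0 = {0}
  L1 = {4,6}
  L2 = {2,5}
5 enters at depth 2; path a·a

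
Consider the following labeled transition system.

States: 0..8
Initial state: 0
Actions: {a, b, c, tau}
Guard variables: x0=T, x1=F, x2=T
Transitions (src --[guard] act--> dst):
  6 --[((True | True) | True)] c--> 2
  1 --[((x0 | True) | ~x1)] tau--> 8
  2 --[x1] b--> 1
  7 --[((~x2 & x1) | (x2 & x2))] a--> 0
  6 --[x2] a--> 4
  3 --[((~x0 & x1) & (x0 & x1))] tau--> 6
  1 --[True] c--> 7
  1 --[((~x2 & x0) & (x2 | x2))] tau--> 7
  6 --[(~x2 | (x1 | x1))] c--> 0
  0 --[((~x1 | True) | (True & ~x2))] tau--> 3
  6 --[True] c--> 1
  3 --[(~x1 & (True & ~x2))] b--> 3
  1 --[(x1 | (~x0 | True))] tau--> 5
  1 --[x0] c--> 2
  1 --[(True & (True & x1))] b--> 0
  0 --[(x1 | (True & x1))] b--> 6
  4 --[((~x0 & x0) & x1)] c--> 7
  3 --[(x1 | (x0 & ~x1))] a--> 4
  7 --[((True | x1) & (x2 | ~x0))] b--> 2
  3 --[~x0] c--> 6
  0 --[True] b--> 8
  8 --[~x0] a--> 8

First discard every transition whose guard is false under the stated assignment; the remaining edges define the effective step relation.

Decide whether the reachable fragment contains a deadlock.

Reachable = {0,3,4,8}
  0: b→8  tau→3  [2 out]
  3: a→4  [1 out]
  4: ∅  [no exit]
  8: ∅  [no exit]
trace reaching 4: tau·a

Answer: DEADLOCK at state 4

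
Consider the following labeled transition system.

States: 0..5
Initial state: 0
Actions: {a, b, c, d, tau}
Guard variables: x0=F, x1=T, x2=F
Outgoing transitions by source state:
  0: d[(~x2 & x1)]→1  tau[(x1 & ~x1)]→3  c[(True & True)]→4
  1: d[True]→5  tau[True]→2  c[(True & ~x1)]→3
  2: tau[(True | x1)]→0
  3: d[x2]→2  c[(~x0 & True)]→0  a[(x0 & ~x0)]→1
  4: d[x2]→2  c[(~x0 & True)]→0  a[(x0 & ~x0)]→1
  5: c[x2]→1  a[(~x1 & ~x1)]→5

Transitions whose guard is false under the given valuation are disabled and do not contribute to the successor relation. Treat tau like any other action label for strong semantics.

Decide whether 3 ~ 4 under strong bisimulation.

Answer: BISIMILAR

Trace:
Refine partition for ~:
  P[0] = {{0,1,2,3,4,5}}
  P[1] = {{0},{1},{2},{3,4},{5}}
5 equivalence class(es) (converged in 2)
3∈{3,4}, 4∈{3,4}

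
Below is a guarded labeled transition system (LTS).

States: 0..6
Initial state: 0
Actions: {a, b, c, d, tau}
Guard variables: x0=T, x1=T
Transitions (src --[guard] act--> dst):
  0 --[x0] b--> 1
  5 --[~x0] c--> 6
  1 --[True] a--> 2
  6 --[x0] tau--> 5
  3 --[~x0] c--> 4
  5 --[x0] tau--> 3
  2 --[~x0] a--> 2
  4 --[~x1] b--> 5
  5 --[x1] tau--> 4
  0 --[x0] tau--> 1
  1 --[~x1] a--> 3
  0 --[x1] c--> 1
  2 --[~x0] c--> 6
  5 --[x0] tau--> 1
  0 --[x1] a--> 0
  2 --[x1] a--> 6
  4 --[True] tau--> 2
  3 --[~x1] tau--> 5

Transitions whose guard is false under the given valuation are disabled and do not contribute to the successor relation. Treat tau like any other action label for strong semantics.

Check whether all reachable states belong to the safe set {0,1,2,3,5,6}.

Inv-set: {0,1,2,3,5,6}
Reachable = {0,1,2,3,4,5,6}
  0: ✓
  1: ✓
  2: ✓
  3: ✓
  4: ✗ unsafe
  5: ✓
  6: ✓
reach 4 via b·a·a·tau·tau — violates

Answer: INVARIANT VIOLATED at state 4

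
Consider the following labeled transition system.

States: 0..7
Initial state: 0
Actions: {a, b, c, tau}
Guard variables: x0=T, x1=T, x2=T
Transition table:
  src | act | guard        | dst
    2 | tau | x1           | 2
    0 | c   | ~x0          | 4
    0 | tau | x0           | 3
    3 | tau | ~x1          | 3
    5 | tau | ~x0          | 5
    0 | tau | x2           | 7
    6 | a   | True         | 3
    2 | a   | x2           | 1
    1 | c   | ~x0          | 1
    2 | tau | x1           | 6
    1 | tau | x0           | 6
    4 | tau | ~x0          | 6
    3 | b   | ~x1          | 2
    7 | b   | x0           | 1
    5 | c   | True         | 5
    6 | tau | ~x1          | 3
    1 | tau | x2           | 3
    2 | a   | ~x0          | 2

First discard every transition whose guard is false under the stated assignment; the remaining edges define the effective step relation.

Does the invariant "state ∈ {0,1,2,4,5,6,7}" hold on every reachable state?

Answer: INVARIANT VIOLATED at state 3

Analysis:
Safe = {0,1,2,4,5,6,7}
R = {0,1,3,6,7}
  0: ✓
  1: ✓
  3: VIOLATES
  6: ✓
  7: ✓
witness against invariant: tau → 3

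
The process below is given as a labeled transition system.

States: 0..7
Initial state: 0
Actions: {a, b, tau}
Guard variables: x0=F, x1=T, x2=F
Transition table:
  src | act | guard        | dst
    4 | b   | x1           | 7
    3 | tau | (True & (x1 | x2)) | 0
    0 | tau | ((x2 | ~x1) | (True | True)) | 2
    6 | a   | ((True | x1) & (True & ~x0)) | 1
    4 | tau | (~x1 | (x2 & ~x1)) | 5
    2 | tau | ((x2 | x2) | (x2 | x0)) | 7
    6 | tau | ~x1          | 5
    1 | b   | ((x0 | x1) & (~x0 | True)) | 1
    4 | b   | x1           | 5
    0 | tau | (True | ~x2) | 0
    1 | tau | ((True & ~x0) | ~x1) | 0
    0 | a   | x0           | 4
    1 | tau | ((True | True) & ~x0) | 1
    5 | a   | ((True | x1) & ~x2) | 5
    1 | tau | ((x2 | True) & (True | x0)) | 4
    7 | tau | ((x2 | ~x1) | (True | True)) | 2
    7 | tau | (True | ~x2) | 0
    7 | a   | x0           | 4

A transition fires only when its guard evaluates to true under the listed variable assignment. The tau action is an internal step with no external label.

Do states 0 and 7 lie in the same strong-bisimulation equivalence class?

Answer: BISIMILAR

Working:
Bisimulation quotient by refinement:
  round 0: {{0,1,2,3,4,5,6,7}}
  round 1: {{0,3,7},{1},{2},{4},{5,6}}
  round 2: {{0,7},{1},{2},{3},{4},{5},{6}}
stable after 3 split(s): 7 block(s)
[0]={0,7}  [7]={0,7}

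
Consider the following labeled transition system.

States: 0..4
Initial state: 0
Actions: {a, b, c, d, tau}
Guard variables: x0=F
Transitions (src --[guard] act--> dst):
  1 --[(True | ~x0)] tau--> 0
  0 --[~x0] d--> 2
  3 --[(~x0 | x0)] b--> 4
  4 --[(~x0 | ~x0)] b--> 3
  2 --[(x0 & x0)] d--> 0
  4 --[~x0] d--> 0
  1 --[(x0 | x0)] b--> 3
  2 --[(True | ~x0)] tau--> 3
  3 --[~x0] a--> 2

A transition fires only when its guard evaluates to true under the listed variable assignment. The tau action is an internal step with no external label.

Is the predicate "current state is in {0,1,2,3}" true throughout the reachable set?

Answer: INVARIANT VIOLATED at state 4

Trace:
Allowed set {0,1,2,3}
R = {0,2,3,4}
  0: ✓
  2: ✓
  3: ✓
  4: VIOLATES
witness against invariant: d·tau·b → 4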